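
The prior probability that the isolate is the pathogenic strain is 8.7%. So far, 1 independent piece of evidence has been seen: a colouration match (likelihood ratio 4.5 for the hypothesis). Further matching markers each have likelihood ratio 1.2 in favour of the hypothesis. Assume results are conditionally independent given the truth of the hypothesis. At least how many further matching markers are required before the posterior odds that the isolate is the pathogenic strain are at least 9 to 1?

Prior odds = 0.087/0.913 = 87/913.
Bayes factor of the evidence already in hand = 4.5.
Odds after that evidence = (87/913) × 4.5 = 783/1826.
Target odds = 9.
Need 1.2ⁿ ≥ 9 ÷ (783/1826) = 1826/87.
1.2¹⁶ ≈18.4884 falls short of 1826/87 but 1.2¹⁷ ≈22.1861 reaches it, so n = 17.

17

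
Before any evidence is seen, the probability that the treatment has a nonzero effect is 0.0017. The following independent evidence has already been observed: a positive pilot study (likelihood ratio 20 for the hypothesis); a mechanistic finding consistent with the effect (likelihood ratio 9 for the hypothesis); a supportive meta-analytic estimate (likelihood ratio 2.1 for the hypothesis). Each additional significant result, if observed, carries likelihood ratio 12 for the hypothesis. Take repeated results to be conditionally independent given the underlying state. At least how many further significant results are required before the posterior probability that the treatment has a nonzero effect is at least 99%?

3

Prior odds = 0.0017/0.9983 = 17/9983.
Combined Bayes factor of the evidence already in hand = 20 × 9 × 2.1 = 378.
Odds after that evidence = (17/9983) × 378 = 6426/9983.
Target odds = 0.99/0.01 = 99.
Need 12ⁿ ≥ 99 ÷ (6426/9983) = 109813/714.
12² = 144 falls short of 109813/714 but 12³ = 1728 reaches it, so n = 3.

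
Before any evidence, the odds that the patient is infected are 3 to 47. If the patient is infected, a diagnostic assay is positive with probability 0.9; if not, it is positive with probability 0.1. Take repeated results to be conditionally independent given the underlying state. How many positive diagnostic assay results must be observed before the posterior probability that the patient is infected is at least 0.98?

Prior odds = 3/47.
Likelihood ratio of a positive = 0.9/0.1 = 9.
Target posterior odds = 0.98/0.02 = 49.
Need (3/47) × 9ⁿ ≥ 49, i.e. 9ⁿ ≥ 2303/3.
9³ = 729 falls short of 2303/3 but 9⁴ = 6561 reaches it, so n = 4.

4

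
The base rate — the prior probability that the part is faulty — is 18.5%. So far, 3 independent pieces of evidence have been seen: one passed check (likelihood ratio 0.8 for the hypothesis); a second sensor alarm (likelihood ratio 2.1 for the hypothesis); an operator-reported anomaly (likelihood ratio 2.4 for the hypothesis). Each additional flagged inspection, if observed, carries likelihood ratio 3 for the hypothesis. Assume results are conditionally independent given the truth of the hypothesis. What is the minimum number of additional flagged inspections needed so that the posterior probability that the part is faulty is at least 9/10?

3

Prior odds = 0.185/0.815 = 37/163.
Combined Bayes factor of the evidence already in hand = 0.8 × 2.1 × 2.4 = 4.032.
Odds after that evidence = (37/163) × 4.032 = 18648/20375.
Target odds = 0.9/0.1 = 9.
Need 3ⁿ ≥ 9 ÷ (18648/20375) = 20375/2072.
3² = 9 falls short of 20375/2072 but 3³ = 27 reaches it, so n = 3.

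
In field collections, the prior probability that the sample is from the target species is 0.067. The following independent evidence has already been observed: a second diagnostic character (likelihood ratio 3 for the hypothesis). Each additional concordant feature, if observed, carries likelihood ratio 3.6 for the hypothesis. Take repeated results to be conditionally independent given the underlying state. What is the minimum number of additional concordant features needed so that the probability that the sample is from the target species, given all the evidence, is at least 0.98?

5

Prior odds = 0.067/0.933 = 67/933.
Bayes factor of the evidence already in hand = 3.
Odds after that evidence = (67/933) × 3 = 67/311.
Target odds = 0.98/0.02 = 49.
Need 3.6ⁿ ≥ 49 ÷ (67/311) = 15239/67.
3.6⁴ = 167.9616 falls short of 15239/67 but 3.6⁵ = 604.66176 reaches it, so n = 5.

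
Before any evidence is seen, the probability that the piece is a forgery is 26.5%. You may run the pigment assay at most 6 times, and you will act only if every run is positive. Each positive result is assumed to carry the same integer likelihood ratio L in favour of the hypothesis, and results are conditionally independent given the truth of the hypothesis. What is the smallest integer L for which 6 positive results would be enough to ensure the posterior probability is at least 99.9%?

Prior odds = 0.265/0.735 = 53/147.
Target odds = 0.999/0.001 = 999.
Need L⁶ ≥ 999 ÷ (53/147) = 146853/53.
3⁶ = 729 < 146853/53 ≤ 4096 = 4⁶, so L = 4.

4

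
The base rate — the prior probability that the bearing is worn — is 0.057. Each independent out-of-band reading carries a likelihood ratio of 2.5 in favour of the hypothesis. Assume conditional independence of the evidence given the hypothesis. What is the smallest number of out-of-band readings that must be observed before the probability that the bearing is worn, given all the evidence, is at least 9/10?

Prior odds: 0.057 ÷ 0.943 = 57/943.
Likelihood ratio per out-of-band reading = 2.5.
Target posterior odds = 0.9/0.1 = 9.
Require 2.5ⁿ ≥ 9 ÷ (57/943) = 2829/19.
2.5⁵ = 97.65625 falls short of 2829/19 but 2.5⁶ = 244.140625 reaches it, so n = 6.

6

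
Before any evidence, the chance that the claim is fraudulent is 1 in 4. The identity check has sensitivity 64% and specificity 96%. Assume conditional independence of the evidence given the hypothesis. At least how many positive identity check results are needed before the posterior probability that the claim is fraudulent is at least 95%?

2

Prior odds = 0.25/0.75 = 1/3.
False-positive rate = 1 − 0.96 = 0.04; likelihood ratio of a positive = 0.64/0.04 = 16.
Target odds: 0.95 ÷ 0.05 = 19.
Need (1/3) × 16ⁿ ≥ 19, i.e. 16ⁿ ≥ 57.
16¹ = 16 falls short of 57 but 16² = 256 reaches it, so n = 2.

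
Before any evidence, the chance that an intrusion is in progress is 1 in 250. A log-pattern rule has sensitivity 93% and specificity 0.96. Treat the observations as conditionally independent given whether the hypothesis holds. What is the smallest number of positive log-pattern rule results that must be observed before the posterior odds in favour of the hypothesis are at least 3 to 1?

3

Prior odds: 0.004 ÷ 0.996 = 1/249.
False-positive rate = 1 − 0.96 = 0.04; likelihood ratio of a positive = 0.93/0.04 = 23.25.
Target odds = 3.
Require 23.25ⁿ ≥ 3 ÷ (1/249) = 747.
23.25² = 540.5625 falls short of 747 but 23.25³ = 804357/64 reaches it, so n = 3.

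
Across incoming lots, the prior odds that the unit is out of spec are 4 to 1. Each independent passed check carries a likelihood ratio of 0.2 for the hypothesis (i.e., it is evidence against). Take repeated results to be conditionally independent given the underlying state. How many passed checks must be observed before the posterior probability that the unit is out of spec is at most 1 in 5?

Prior odds = 4.
Likelihood ratio per passed check = 0.2.
Target odds: 0.2 ÷ 0.8 = 0.25.
Need 4 × 0.2ⁿ ≤ 0.25, i.e. 0.2ⁿ ≤ 0.0625.
0.2¹ = 0.2 is still above 0.0625 but 0.2² = 0.04 is at or below it, so n = 2.

2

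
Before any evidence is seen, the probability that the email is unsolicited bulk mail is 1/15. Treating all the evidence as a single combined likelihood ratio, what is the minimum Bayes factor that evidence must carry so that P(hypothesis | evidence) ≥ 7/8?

98

Prior odds = (1/15)/(14/15) = 1/14.
Target odds = 0.875/0.125 = 7.
Required Bayes factor = 7 ÷ (1/14) = 98.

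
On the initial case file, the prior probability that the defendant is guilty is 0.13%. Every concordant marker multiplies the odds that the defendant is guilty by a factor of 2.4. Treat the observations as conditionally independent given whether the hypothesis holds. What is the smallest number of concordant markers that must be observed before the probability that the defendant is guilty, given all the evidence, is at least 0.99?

Prior odds = 0.0013/0.9987 = 13/9987.
Likelihood ratio per concordant marker = 2.4.
Target odds: 0.99 ÷ 0.01 = 99.
Need (13/9987) × 2.4ⁿ ≥ 99, i.e. 2.4ⁿ ≥ 988713/13.
2.4¹² ≈36520.3 falls short of 988713/13 but 2.4¹³ ≈87648.8 reaches it, so n = 13.

13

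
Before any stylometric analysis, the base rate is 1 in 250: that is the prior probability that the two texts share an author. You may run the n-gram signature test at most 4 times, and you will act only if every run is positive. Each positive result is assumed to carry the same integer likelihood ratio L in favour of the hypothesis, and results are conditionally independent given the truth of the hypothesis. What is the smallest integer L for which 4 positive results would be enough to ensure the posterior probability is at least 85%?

7

Prior odds = 0.004/0.996 = 1/249.
Target odds = 0.85/0.15 = 17/3.
Need L⁴ ≥ 17/3 ÷ (1/249) = 1411.
6⁴ = 1296 < 1411 ≤ 2401 = 7⁴, so L = 7.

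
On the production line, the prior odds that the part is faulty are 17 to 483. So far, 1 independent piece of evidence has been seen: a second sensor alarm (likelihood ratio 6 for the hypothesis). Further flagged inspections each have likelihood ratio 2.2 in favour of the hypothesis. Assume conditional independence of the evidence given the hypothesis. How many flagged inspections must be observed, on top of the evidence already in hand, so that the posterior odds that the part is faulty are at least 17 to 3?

Prior odds = 17/483.
Bayes factor of the evidence already in hand = 6.
Odds after that evidence = (17/483) × 6 = 34/161.
Target odds = 17/3.
Need 2.2ⁿ ≥ 17/3 ÷ (34/161) = 161/6.
2.2⁴ = 23.4256 falls short of 161/6 but 2.2⁵ = 51.53632 reaches it, so n = 5.

5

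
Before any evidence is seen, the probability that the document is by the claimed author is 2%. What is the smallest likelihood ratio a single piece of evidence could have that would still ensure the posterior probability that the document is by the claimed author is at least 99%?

4851

Prior odds = 0.02/0.98 = 1/49.
Target odds = 0.99/0.01 = 99.
Required Bayes factor = 99 ÷ (1/49) = 4851.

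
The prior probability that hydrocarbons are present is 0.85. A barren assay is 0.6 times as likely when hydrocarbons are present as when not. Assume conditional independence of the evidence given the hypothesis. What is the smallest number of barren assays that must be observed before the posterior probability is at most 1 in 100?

Prior odds: 0.85 ÷ 0.15 = 17/3.
Likelihood ratio per barren assay = 0.6.
Target posterior odds = 0.01/0.99 = 1/99.
Require 0.6ⁿ ≤ 1/99 ÷ (17/3) = 1/561.
0.6¹² = 531441/244140625 is still above 1/561 but 0.6¹³ ≈0.00130607 is at or below it, so n = 13.

13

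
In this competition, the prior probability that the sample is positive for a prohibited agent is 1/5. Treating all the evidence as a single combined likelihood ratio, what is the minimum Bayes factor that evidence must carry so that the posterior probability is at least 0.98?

Prior odds = 0.2/0.8 = 0.25.
Target odds = 0.98/0.02 = 49.
Required Bayes factor = 49 ÷ 0.25 = 196.

196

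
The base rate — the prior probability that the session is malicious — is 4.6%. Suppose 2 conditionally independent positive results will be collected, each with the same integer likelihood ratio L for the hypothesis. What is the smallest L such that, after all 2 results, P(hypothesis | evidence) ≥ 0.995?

65

Prior odds = 0.046/0.954 = 23/477.
Target odds = 0.995/0.005 = 199.
Need L² ≥ 199 ÷ (23/477) = 94923/23.
64² = 4096 < 94923/23 ≤ 4225 = 65², so L = 65.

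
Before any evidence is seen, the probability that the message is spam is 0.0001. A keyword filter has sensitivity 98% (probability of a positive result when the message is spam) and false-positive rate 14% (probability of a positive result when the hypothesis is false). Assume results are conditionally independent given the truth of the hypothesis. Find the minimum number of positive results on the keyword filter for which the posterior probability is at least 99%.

8

Prior odds = 0.0001/0.9999 = 1/9999.
Likelihood ratio of a positive result = 0.98/0.14 = 7.
Target odds: 0.99 ÷ 0.01 = 99.
Require 7ⁿ ≥ 99 ÷ (1/9999) = 989901.
7⁷ = 823543 falls short of 989901 but 7⁸ = 5764801 reaches it, so n = 8.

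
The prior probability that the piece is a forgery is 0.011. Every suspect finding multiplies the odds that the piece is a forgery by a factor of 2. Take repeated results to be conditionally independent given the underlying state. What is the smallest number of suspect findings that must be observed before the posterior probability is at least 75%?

9

Prior odds = 0.011/0.989 = 11/989.
Likelihood ratio per suspect finding = 2.
Target odds: 0.75 ÷ 0.25 = 3.
Need (11/989) × 2ⁿ ≥ 3, i.e. 2ⁿ ≥ 2967/11.
2⁸ = 256 falls short of 2967/11 but 2⁹ = 512 reaches it, so n = 9.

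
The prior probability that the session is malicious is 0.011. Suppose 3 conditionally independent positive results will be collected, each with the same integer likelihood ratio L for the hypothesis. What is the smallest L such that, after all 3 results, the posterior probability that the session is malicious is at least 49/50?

Prior odds = 0.011/0.989 = 11/989.
Target odds = 0.98/0.02 = 49.
Need L³ ≥ 49 ÷ (11/989) = 48461/11.
16³ = 4096 < 48461/11 ≤ 4913 = 17³, so L = 17.

17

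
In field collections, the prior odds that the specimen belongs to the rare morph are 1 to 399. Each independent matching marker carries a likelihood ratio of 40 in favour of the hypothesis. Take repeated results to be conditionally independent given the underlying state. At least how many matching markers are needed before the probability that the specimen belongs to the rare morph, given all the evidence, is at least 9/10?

Prior odds = 1/399.
Likelihood ratio per matching marker = 40.
Target odds: 0.9 ÷ 0.1 = 9.
Need (1/399) × 40ⁿ ≥ 9, i.e. 40ⁿ ≥ 3591.
40² = 1600 falls short of 3591 but 40³ = 64000 reaches it, so n = 3.

3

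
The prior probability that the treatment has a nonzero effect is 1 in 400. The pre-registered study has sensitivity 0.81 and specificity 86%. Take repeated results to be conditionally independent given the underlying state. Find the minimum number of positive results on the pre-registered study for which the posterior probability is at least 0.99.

Prior odds: 0.0025 ÷ 0.9975 = 1/399.
False-positive rate = 1 − 0.86 = 0.14; likelihood ratio of a positive = 0.81/0.14 = 81/14.
Target posterior odds = 0.99/0.01 = 99.
Require (81/14)ⁿ ≥ 99 ÷ (1/399) = 39501.
(81/14)⁶ ≈37509.6 falls short of 39501 but (81/14)⁷ ≈217020 reaches it, so n = 7.

7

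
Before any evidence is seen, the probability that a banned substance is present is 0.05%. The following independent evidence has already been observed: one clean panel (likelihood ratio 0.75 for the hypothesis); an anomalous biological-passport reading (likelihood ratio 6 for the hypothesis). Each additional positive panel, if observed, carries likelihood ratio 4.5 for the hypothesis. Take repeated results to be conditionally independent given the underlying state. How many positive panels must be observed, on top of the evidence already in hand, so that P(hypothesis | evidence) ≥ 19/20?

Prior odds = 0.0005/0.9995 = 1/1999.
Combined Bayes factor of the evidence already in hand = 0.75 × 6 = 4.5.
Odds after that evidence = (1/1999) × 4.5 = 9/3998.
Target odds = 0.95/0.05 = 19.
Need 4.5ⁿ ≥ 19 ÷ (9/3998) = 75962/9.
4.5⁶ = 8303.765625 falls short of 75962/9 but 4.5⁷ = 4782969/128 reaches it, so n = 7.

7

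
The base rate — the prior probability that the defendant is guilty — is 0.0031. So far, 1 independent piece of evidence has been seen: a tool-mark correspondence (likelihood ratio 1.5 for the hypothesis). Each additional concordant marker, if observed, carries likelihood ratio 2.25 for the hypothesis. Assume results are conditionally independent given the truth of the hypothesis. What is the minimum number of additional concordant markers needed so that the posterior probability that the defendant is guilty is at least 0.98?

12

Prior odds = 0.0031/0.9969 = 31/9969.
Bayes factor of the evidence already in hand = 1.5.
Odds after that evidence = (31/9969) × 1.5 = 31/6646.
Target odds = 0.98/0.02 = 49.
Need 2.25ⁿ ≥ 49 ÷ (31/6646) = 325654/31.
2.25¹¹ ≈7481.83 falls short of 325654/31 but 2.25¹² ≈16834.1 reaches it, so n = 12.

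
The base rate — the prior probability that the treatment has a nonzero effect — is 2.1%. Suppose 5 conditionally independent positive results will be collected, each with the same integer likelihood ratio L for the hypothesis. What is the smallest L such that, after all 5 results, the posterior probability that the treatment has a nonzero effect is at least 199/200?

Prior odds = 0.021/0.979 = 21/979.
Target odds = 0.995/0.005 = 199.
Need L⁵ ≥ 199 ÷ (21/979) = 194821/21.
6⁵ = 7776 < 194821/21 ≤ 16807 = 7⁵, so L = 7.

7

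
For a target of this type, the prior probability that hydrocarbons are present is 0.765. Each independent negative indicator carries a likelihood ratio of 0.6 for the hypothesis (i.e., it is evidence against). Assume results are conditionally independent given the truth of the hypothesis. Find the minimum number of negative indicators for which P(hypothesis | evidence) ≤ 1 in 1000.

16

Prior odds = 0.765/0.235 = 153/47.
Likelihood ratio per negative indicator = 0.6.
Target odds: 0.001 ÷ 0.999 = 1/999.
Need (153/47) × 0.6ⁿ ≤ 1/999, i.e. 0.6ⁿ ≤ 47/152847.
0.6¹⁵ ≈0.000470185 is still above 47/152847 but 0.6¹⁶ ≈0.000282111 is at or below it, so n = 16.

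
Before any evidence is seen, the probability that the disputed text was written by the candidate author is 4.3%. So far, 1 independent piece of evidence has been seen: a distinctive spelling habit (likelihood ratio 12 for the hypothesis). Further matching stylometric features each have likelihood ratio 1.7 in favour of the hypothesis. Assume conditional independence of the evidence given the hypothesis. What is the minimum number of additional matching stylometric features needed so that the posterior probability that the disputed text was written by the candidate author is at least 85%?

5

Prior odds = 0.043/0.957 = 43/957.
Bayes factor of the evidence already in hand = 12.
Odds after that evidence = (43/957) × 12 = 172/319.
Target odds = 0.85/0.15 = 17/3.
Need 1.7ⁿ ≥ 17/3 ÷ (172/319) = 5423/516.
1.7⁴ = 8.3521 falls short of 5423/516 but 1.7⁵ = 1419857/100000 reaches it, so n = 5.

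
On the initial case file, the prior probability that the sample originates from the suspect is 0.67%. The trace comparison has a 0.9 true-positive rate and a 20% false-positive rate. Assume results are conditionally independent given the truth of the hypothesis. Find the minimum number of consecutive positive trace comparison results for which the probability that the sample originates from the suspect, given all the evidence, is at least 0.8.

Prior odds: 0.0067 ÷ 0.9933 = 67/9933.
Likelihood ratio of a positive result = 0.9/0.2 = 4.5.
Target posterior odds = 0.8/0.2 = 4.
Require 4.5ⁿ ≥ 4 ÷ (67/9933) = 39732/67.
4.5⁴ = 410.0625 falls short of 39732/67 but 4.5⁵ = 1845.28125 reaches it, so n = 5.

5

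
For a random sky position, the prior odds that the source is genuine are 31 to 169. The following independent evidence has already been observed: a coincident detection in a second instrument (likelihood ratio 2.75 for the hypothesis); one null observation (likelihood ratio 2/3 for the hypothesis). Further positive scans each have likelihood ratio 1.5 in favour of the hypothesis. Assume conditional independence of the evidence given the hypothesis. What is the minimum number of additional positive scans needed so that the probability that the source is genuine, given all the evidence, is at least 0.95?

Prior odds = 31/169.
Combined Bayes factor of the evidence already in hand = 2.75 × (2/3) = 11/6.
Odds after that evidence = (31/169) × 11/6 = 341/1014.
Target odds = 0.95/0.05 = 19.
Need 1.5ⁿ ≥ 19 ÷ (341/1014) = 19266/341.
1.5⁹ = 19683/512 falls short of 19266/341 but 1.5¹⁰ = 59049/1024 reaches it, so n = 10.

10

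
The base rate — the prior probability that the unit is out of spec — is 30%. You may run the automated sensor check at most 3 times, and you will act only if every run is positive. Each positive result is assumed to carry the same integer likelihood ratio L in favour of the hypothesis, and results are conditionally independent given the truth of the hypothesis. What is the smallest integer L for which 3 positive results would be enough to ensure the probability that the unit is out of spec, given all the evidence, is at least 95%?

4

Prior odds = 0.3/0.7 = 3/7.
Target odds = 0.95/0.05 = 19.
Need L³ ≥ 19 ÷ (3/7) = 133/3.
3³ = 27 < 133/3 ≤ 64 = 4³, so L = 4.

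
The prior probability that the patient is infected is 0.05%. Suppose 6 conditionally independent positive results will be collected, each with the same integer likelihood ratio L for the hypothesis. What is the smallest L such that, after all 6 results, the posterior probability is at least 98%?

Prior odds = 0.0005/0.9995 = 1/1999.
Target odds = 0.98/0.02 = 49.
Need L⁶ ≥ 49 ÷ (1/1999) = 97951.
6⁶ = 46656 < 97951 ≤ 117649 = 7⁶, so L = 7.

7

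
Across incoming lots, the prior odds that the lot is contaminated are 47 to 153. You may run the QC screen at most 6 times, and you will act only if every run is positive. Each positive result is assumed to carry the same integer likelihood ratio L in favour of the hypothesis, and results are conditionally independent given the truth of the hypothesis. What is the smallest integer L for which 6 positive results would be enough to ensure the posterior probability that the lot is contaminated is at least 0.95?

Prior odds = 47/153.
Target odds = 0.95/0.05 = 19.
Need L⁶ ≥ 19 ÷ (47/153) = 2907/47.
1⁶ = 1 < 2907/47 ≤ 64 = 2⁶, so L = 2.

2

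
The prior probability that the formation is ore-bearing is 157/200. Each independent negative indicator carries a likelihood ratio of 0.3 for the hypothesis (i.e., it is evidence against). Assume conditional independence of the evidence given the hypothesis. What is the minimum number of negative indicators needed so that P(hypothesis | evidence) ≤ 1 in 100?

5

Prior odds: 0.785 ÷ 0.215 = 157/43.
Likelihood ratio per negative indicator = 0.3.
Target odds: 0.01 ÷ 0.99 = 1/99.
Need (157/43) × 0.3ⁿ ≤ 1/99, i.e. 0.3ⁿ ≤ 43/15543.
0.3⁴ = 0.0081 is still above 43/15543 but 0.3⁵ = 243/100000 is at or below it, so n = 5.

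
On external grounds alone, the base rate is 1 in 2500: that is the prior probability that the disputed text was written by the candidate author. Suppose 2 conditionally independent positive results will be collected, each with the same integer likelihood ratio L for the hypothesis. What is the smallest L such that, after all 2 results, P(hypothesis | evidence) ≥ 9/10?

Prior odds = 0.0004/0.9996 = 1/2499.
Target odds = 0.9/0.1 = 9.
Need L² ≥ 9 ÷ (1/2499) = 22491.
149² = 22201 < 22491 ≤ 22500 = 150², so L = 150.

150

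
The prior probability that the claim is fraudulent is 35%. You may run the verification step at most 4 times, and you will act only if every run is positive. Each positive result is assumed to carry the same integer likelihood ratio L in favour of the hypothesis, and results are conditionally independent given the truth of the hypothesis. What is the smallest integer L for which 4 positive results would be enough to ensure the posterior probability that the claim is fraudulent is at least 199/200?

Prior odds = 0.35/0.65 = 7/13.
Target odds = 0.995/0.005 = 199.
Need L⁴ ≥ 199 ÷ (7/13) = 2587/7.
4⁴ = 256 < 2587/7 ≤ 625 = 5⁴, so L = 5.

5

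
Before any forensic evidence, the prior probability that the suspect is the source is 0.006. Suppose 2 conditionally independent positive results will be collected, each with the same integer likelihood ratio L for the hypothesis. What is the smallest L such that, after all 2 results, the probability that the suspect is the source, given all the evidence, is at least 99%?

Prior odds = 0.006/0.994 = 3/497.
Target odds = 0.99/0.01 = 99.
Need L² ≥ 99 ÷ (3/497) = 16401.
128² = 16384 < 16401 ≤ 16641 = 129², so L = 129.

129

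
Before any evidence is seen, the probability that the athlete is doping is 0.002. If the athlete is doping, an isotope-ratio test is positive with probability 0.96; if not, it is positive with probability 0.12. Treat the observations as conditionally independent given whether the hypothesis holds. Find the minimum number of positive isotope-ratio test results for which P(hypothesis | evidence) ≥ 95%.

Prior odds: 0.002 ÷ 0.998 = 1/499.
Likelihood ratio of a positive = 0.96/0.12 = 8.
Target odds: 0.95 ÷ 0.05 = 19.
Need (1/499) × 8ⁿ ≥ 19, i.e. 8ⁿ ≥ 9481.
8⁴ = 4096 falls short of 9481 but 8⁵ = 32768 reaches it, so n = 5.

5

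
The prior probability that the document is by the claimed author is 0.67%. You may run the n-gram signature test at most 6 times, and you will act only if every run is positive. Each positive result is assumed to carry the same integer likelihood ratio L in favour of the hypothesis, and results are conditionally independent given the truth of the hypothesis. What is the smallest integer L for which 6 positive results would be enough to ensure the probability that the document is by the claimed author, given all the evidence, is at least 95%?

Prior odds = 0.0067/0.9933 = 67/9933.
Target odds = 0.95/0.05 = 19.
Need L⁶ ≥ 19 ÷ (67/9933) = 188727/67.
3⁶ = 729 < 188727/67 ≤ 4096 = 4⁶, so L = 4.

4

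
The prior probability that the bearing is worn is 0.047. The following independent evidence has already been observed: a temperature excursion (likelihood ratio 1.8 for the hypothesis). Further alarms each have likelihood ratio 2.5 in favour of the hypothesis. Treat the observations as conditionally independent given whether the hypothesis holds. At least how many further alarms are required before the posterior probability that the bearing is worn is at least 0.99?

Prior odds = 0.047/0.953 = 47/953.
Bayes factor of the evidence already in hand = 1.8.
Odds after that evidence = (47/953) × 1.8 = 423/4765.
Target odds = 0.99/0.01 = 99.
Need 2.5ⁿ ≥ 99 ÷ (423/4765) = 52415/47.
2.5⁷ = 610.3515625 falls short of 52415/47 but 2.5⁸ = 390625/256 reaches it, so n = 8.

8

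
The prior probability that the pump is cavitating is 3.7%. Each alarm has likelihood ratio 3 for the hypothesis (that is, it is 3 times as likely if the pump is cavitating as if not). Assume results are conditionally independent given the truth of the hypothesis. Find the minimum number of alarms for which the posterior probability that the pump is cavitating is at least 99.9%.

Prior odds = 0.037/0.963 = 37/963.
Likelihood ratio per alarm = 3.
Target posterior odds = 0.999/0.001 = 999.
Require 3ⁿ ≥ 999 ÷ (37/963) = 26001.
3⁹ = 19683 falls short of 26001 but 3¹⁰ = 59049 reaches it, so n = 10.

10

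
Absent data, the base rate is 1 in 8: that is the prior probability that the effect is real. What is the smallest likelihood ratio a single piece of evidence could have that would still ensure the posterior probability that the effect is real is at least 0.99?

693

Prior odds = 0.125/0.875 = 1/7.
Target odds = 0.99/0.01 = 99.
Required Bayes factor = 99 ÷ (1/7) = 693.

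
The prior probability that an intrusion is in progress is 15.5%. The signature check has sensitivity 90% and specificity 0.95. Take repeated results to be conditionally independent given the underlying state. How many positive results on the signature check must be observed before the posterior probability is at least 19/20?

2

Prior odds = 0.155/0.845 = 31/169.
False-positive rate = 1 − 0.95 = 0.05; likelihood ratio of a positive = 0.9/0.05 = 18.
Target odds: 0.95 ÷ 0.05 = 19.
Require 18ⁿ ≥ 19 ÷ (31/169) = 3211/31.
18¹ = 18 falls short of 3211/31 but 18² = 324 reaches it, so n = 2.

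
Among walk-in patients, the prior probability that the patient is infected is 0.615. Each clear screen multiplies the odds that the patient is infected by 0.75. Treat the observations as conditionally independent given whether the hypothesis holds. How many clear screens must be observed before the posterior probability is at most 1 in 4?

6

Prior odds = 0.615/0.385 = 123/77.
Likelihood ratio per clear screen = 0.75.
Target posterior odds = 0.25/0.75 = 1/3.
Need (123/77) × 0.75ⁿ ≤ 1/3, i.e. 0.75ⁿ ≤ 77/369.
0.75⁵ = 243/1024 is still above 77/369 but 0.75⁶ = 729/4096 is at or below it, so n = 6.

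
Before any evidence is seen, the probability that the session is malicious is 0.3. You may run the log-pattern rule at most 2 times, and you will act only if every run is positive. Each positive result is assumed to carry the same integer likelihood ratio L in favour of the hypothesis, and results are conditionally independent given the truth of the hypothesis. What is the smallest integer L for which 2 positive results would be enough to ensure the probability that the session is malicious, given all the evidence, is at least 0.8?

4

Prior odds = 0.3/0.7 = 3/7.
Target odds = 0.8/0.2 = 4.
Need L² ≥ 4 ÷ (3/7) = 28/3.
3² = 9 < 28/3 ≤ 16 = 4², so L = 4.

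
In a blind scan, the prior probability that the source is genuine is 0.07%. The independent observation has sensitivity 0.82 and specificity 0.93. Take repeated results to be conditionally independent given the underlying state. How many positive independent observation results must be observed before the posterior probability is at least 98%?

5

Prior odds: 0.0007 ÷ 0.9993 = 7/9993.
False-positive rate = 1 − 0.93 = 0.07; likelihood ratio of a positive = 0.82/0.07 = 82/7.
Target odds: 0.98 ÷ 0.02 = 49.
Require (82/7)ⁿ ≥ 49 ÷ (7/9993) = 69951.
(82/7)⁴ = 45212176/2401 falls short of 69951 but (82/7)⁵ ≈220587 reaches it, so n = 5.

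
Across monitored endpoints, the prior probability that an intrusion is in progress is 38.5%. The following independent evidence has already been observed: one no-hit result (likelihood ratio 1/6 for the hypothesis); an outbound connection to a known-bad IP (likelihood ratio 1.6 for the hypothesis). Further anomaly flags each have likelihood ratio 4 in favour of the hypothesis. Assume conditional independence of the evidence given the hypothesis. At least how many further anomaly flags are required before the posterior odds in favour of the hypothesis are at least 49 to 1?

5

Prior odds = 0.385/0.615 = 77/123.
Combined Bayes factor of the evidence already in hand = (1/6) × 1.6 = 4/15.
Odds after that evidence = (77/123) × 4/15 = 308/1845.
Target odds = 49.
Need 4ⁿ ≥ 49 ÷ (308/1845) = 12915/44.
4⁴ = 256 falls short of 12915/44 but 4⁵ = 1024 reaches it, so n = 5.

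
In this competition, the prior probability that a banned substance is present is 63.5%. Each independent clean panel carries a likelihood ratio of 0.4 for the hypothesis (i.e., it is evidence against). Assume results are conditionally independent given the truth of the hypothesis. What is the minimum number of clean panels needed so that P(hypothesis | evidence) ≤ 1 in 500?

Prior odds = 0.635/0.365 = 127/73.
Likelihood ratio per clean panel = 0.4.
Target posterior odds = 0.002/0.998 = 1/499.
Require 0.4ⁿ ≤ 1/499 ÷ (127/73) = 73/63373.
0.4⁷ = 128/78125 is still above 73/63373 but 0.4⁸ = 256/390625 is at or below it, so n = 8.

8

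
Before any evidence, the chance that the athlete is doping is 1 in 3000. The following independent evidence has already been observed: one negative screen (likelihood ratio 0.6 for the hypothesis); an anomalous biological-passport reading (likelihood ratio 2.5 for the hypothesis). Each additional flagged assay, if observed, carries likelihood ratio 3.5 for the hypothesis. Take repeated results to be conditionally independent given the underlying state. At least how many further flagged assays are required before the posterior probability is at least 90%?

Prior odds = (1/3000)/(2999/3000) = 1/2999.
Combined Bayes factor of the evidence already in hand = 0.6 × 2.5 = 1.5.
Odds after that evidence = (1/2999) × 1.5 = 3/5998.
Target odds = 0.9/0.1 = 9.
Need 3.5ⁿ ≥ 9 ÷ (3/5998) = 17994.
3.5⁷ = 823543/128 falls short of 17994 but 3.5⁸ = 5764801/256 reaches it, so n = 8.

8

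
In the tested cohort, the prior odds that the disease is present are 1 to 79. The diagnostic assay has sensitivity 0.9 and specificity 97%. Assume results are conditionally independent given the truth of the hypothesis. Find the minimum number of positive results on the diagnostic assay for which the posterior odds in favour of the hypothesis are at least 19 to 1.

Prior odds = 1/79.
False-positive rate = 1 − 0.97 = 0.03; likelihood ratio of a positive = 0.9/0.03 = 30.
Target odds = 19.
Need (1/79) × 30ⁿ ≥ 19, i.e. 30ⁿ ≥ 1501.
30² = 900 falls short of 1501 but 30³ = 27000 reaches it, so n = 3.

3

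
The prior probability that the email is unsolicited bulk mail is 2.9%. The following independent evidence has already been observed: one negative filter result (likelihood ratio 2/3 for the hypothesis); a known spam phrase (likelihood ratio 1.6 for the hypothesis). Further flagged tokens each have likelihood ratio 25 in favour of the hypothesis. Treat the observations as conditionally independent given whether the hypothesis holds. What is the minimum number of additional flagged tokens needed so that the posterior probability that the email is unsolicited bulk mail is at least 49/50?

3

Prior odds = 0.029/0.971 = 29/971.
Combined Bayes factor of the evidence already in hand = (2/3) × 1.6 = 16/15.
Odds after that evidence = (29/971) × 16/15 = 464/14565.
Target odds = 0.98/0.02 = 49.
Need 25ⁿ ≥ 49 ÷ (464/14565) = 713685/464.
25² = 625 falls short of 713685/464 but 25³ = 15625 reaches it, so n = 3.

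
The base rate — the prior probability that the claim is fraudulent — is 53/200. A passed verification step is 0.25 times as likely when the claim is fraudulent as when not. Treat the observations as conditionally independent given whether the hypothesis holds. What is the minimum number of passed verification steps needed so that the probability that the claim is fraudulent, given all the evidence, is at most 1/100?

3

Prior odds = 0.265/0.735 = 53/147.
Likelihood ratio per passed verification step = 0.25.
Target odds: 0.01 ÷ 0.99 = 1/99.
Require 0.25ⁿ ≤ 1/99 ÷ (53/147) = 49/1749.
0.25² = 0.0625 is still above 49/1749 but 0.25³ = 0.015625 is at or below it, so n = 3.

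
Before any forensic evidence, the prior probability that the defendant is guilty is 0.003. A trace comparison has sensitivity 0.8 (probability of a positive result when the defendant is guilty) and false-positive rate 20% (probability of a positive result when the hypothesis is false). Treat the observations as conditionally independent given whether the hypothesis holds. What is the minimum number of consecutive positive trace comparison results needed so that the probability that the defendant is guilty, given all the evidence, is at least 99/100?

8

Prior odds: 0.003 ÷ 0.997 = 3/997.
Likelihood ratio of a positive result = 0.8/0.2 = 4.
Target posterior odds = 0.99/0.01 = 99.
Require 4ⁿ ≥ 99 ÷ (3/997) = 32901.
4⁷ = 16384 falls short of 32901 but 4⁸ = 65536 reaches it, so n = 8.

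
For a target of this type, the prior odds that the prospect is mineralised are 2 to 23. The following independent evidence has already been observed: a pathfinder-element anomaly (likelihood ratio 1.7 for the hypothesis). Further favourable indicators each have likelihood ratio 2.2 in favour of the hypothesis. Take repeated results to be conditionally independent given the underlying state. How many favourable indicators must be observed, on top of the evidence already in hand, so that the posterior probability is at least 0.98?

Prior odds = 2/23.
Bayes factor of the evidence already in hand = 1.7.
Odds after that evidence = (2/23) × 1.7 = 17/115.
Target odds = 0.98/0.02 = 49.
Need 2.2ⁿ ≥ 49 ÷ (17/115) = 5635/17.
2.2⁷ = 19487171/78125 falls short of 5635/17 but 2.2⁸ = 214358881/390625 reaches it, so n = 8.

8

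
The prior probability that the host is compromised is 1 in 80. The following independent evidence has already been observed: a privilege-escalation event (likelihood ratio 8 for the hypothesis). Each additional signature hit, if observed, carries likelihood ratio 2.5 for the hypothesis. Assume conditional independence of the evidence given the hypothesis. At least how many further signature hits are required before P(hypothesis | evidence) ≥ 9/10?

Prior odds = 0.0125/0.9875 = 1/79.
Bayes factor of the evidence already in hand = 8.
Odds after that evidence = (1/79) × 8 = 8/79.
Target odds = 0.9/0.1 = 9.
Need 2.5ⁿ ≥ 9 ÷ (8/79) = 88.875.
2.5⁴ = 39.0625 falls short of 88.875 but 2.5⁵ = 97.65625 reaches it, so n = 5.

5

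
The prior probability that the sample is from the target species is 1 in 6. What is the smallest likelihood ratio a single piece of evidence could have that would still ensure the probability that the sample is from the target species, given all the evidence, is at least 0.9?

45

Prior odds = (1/6)/(5/6) = 0.2.
Target odds = 0.9/0.1 = 9.
Required Bayes factor = 9 ÷ 0.2 = 45.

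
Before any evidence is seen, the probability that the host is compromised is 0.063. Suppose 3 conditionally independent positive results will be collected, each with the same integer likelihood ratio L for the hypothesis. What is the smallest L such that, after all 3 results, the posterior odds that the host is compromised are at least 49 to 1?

9

Prior odds = 0.063/0.937 = 63/937.
Target odds = 49.
Need L³ ≥ 49 ÷ (63/937) = 6559/9.
8³ = 512 < 6559/9 ≤ 729 = 9³, so L = 9.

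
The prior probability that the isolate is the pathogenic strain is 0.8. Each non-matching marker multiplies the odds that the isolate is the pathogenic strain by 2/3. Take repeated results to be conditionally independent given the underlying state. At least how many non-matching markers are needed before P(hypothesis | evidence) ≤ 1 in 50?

14

Prior odds: 0.8 ÷ 0.2 = 4.
Likelihood ratio per non-matching marker = 2/3.
Target posterior odds = 0.02/0.98 = 1/49.
Require (2/3)ⁿ ≤ 1/49 ÷ 4 = 1/196.
(2/3)¹³ = 8192/1594323 is still above 1/196 but (2/3)¹⁴ = 16384/4782969 is at or below it, so n = 14.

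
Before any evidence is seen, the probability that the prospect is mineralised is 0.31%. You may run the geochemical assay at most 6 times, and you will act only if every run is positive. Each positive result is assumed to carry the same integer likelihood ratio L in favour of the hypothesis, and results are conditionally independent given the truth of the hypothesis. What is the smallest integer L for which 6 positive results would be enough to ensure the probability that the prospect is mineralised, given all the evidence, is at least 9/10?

4

Prior odds = 0.0031/0.9969 = 31/9969.
Target odds = 0.9/0.1 = 9.
Need L⁶ ≥ 9 ÷ (31/9969) = 89721/31.
3⁶ = 729 < 89721/31 ≤ 4096 = 4⁶, so L = 4.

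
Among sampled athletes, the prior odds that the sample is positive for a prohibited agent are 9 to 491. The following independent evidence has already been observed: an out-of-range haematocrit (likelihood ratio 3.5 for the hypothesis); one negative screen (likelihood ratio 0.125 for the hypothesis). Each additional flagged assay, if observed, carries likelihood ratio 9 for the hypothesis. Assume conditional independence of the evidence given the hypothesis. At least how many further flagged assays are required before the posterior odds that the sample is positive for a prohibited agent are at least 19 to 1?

4

Prior odds = 9/491.
Combined Bayes factor of the evidence already in hand = 3.5 × 0.125 = 0.4375.
Odds after that evidence = (9/491) × 0.4375 = 63/7856.
Target odds = 19.
Need 9ⁿ ≥ 19 ÷ (63/7856) = 149264/63.
9³ = 729 falls short of 149264/63 but 9⁴ = 6561 reaches it, so n = 4.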